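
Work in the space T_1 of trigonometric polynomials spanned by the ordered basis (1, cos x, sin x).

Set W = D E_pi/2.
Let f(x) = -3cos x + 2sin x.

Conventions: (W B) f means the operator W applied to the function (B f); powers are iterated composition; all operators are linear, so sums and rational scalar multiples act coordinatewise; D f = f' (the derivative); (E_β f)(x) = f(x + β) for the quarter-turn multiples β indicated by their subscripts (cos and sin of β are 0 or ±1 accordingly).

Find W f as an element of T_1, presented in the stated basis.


the image equals g(x) = 3cos x - 2sin x

E_pi/2 f = 2cos x + 3sin x
D E_pi/2 f = 3cos x - 2sin x


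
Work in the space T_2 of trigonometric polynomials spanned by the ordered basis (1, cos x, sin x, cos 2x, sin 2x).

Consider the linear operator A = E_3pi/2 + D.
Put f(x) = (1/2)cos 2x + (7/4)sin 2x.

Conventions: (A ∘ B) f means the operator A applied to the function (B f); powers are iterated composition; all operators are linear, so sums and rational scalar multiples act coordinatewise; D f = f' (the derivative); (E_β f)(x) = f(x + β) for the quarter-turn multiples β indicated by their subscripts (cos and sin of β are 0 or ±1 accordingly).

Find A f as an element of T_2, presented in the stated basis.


the image equals g(x) = 3cos 2x - (11/4)sin 2x

E_3pi/2 f = -(1/2)cos 2x - (7/4)sin 2x
D f = (7/2)cos 2x - sin 2x
(E_3pi/2 + D) f = 3cos 2x - (11/4)sin 2x


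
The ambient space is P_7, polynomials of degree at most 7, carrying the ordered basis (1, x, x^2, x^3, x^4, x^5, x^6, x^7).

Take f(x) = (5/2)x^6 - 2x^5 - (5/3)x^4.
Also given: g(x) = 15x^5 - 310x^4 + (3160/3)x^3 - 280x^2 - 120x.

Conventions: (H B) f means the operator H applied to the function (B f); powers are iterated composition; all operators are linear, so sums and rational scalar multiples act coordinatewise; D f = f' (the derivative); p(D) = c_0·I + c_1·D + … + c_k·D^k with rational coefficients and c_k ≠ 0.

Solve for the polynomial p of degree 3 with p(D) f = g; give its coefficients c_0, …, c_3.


D^0 f = (5/2)x^6 - 2x^5 - (5/3)x^4
D^1 f = 15x^5 - 10x^4 - (20/3)x^3
D^2 f = 75x^4 - 40x^3 - 20x^2
D^3 f = 300x^3 - 120x^2 - 40x
matching coefficients of g against c_0 f + c_1 Df + … from the top degree down determines the c_i
solution: c_0 = 0, c_1 = 1, c_2 = -4, c_3 = 3

p(D) = D − 4·D^2 + 3·D^3, i.e. c_0 = 0, c_1 = 1, c_2 = -4, c_3 = 3


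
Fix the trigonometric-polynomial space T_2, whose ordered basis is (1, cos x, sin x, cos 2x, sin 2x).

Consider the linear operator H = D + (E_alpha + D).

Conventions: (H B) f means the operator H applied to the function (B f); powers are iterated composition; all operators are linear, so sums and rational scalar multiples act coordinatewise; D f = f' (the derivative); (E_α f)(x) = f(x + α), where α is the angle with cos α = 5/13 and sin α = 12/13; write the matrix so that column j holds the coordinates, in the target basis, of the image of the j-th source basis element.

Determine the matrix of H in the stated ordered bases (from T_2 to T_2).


image of 1: 1
image of cos x: (5/13)cos x - (38/13)sin x
image of sin x: (38/13)cos x + (5/13)sin x
image of cos 2x: -(119/169)cos 2x - (796/169)sin 2x
image of sin 2x: (796/169)cos 2x - (119/169)sin 2x
each image's coordinates form column j of the matrix

the matrix is [[1, 0, 0, 0, 0]; [0, 5/13, 38/13, 0, 0]; [0, -38/13, 5/13, 0, 0]; [0, 0, 0, -119/169, 796/169]; [0, 0, 0, -796/169, -119/169]] (rows listed top to bottom)


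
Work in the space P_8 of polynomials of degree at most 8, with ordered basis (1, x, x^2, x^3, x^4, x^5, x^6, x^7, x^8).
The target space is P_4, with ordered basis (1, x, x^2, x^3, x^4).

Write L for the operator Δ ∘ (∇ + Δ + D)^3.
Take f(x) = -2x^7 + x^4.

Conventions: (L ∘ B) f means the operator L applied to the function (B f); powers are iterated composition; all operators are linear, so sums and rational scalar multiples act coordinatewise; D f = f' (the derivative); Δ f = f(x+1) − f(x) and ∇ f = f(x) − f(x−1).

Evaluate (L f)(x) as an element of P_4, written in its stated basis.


∇ f = -14x^6 + 42x^5 - 70x^4 + 74x^3 - 48x^2 + 18x - 3
Δ f = -14x^6 - 42x^5 - 70x^4 - 66x^3 - 36x^2 - 10x - 1
D f = -14x^6 + 4x^3
(∇ + Δ + D) f = -42x^6 - 140x^4 + 12x^3 - 84x^2 + 8x - 4
∇ (∇ + Δ + D) f = -252x^5 + 630x^4 - 1400x^3 + 1506x^2 - 1016x + 286
Δ (∇ + Δ + D) f = -252x^5 - 630x^4 - 1400x^3 - 1434x^2 - 944x - 246
D (∇ + Δ + D) f = -252x^5 - 560x^3 + 36x^2 - 168x + 8
(∇ + Δ + D) (∇ + Δ + D) f = -756x^5 - 3360x^3 + 108x^2 - 2128x + 48
∇ (∇ + Δ + D) (∇ + Δ + D) f = -3780x^4 + 7560x^3 - 17640x^2 + 14076x - 6352
Δ (∇ + Δ + D) (∇ + Δ + D) f = -3780x^4 - 7560x^3 - 17640x^2 - 13644x - 6136
D (∇ + Δ + D) (∇ + Δ + D) f = -3780x^4 - 10080x^2 + 216x - 2128
(∇ + Δ + D) (∇ + Δ + D) (∇ + Δ + D) f = -11340x^4 - 45360x^2 + 648x - 14616
Δ (∇ + Δ + D)^3 f = -45360x^3 - 68040x^2 - 136080x - 56052

the result is g(x) = -45360x^3 - 68040x^2 - 136080x - 56052


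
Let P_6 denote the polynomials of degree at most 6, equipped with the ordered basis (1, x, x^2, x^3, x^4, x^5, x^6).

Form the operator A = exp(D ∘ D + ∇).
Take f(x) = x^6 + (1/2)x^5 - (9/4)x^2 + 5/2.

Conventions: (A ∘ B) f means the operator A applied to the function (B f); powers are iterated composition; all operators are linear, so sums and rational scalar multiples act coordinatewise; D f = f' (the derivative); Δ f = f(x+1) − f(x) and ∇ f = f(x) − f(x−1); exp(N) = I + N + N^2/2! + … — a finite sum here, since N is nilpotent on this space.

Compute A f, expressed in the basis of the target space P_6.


g(x) = x^6 + (13/2)x^5 + (65/2)x^4 + 110x^3 + (871/4)x^2 + 280x + 160

order-1 term: 6x^5 + (35/2)x^4 + 25x^3 - 10x^2 - x - 11/4
order-2 term: 15x^4 + 65x^3 + 120x^2 + (95/2)x + 5/4
order-3 term: 20x^3 + 95x^2 + 165x + 145/2
order-4 term: 15x^2 + (125/2)x + 70
order-5 term: 6x + 31/2
order-6 term: 1
the series for exp(D ∘ D + ∇) f terminates at order 6
exp(D ∘ D + ∇) f = x^6 + (13/2)x^5 + (65/2)x^4 + 110x^3 + (871/4)x^2 + 280x + 160


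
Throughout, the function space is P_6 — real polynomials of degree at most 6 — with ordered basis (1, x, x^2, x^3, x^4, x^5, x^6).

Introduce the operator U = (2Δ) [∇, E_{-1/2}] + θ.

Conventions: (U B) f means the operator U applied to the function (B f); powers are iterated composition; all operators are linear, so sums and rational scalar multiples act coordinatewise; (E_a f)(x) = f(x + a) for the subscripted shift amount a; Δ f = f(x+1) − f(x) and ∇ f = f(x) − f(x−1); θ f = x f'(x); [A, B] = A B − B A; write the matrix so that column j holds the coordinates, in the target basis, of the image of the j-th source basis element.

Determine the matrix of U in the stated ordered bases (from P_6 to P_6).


the matrix is [[0, 0, 0, 0, 0, 0, 0]; [0, 1, 0, 0, 0, 0, 0]; [0, 0, 2, 0, 0, 0, 0]; [0, 0, 0, 3, 0, 0, 0]; [0, 0, 0, 0, 4, 0, 0]; [0, 0, 0, 0, 0, 5, 0]; [0, 0, 0, 0, 0, 0, 6]] (rows listed top to bottom)

image of 1: 0
image of x: x
image of x^2: 2x^2
image of x^3: 3x^3
image of x^4: 4x^4
image of x^5: 5x^5
image of x^6: 6x^6
each image's coordinates form column j of the matrix


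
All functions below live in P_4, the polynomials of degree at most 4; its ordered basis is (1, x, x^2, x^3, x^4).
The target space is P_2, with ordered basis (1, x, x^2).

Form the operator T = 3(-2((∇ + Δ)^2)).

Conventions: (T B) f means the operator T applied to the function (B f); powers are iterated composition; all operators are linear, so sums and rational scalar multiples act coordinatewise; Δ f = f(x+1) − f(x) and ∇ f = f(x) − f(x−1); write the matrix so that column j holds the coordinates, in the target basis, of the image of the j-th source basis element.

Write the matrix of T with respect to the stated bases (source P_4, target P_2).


the matrix is [[0, 0, -48, 0, -192]; [0, 0, 0, -144, 0]; [0, 0, 0, 0, -288]] (rows listed top to bottom)

image of 1: 0
image of x: 0
image of x^2: -48
image of x^3: -144x
image of x^4: -288x^2 - 192
each image's coordinates form column j of the matrix


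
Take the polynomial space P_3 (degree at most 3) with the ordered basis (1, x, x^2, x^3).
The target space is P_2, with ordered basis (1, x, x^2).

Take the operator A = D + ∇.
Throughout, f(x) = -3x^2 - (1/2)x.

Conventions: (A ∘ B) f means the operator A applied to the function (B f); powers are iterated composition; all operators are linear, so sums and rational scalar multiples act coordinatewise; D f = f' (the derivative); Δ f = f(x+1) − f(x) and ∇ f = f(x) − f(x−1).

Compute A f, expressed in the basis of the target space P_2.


D f = -6x - 1/2
∇ f = -6x + 5/2
(D + ∇) f = -12x + 2

g(x) = -12x + 2


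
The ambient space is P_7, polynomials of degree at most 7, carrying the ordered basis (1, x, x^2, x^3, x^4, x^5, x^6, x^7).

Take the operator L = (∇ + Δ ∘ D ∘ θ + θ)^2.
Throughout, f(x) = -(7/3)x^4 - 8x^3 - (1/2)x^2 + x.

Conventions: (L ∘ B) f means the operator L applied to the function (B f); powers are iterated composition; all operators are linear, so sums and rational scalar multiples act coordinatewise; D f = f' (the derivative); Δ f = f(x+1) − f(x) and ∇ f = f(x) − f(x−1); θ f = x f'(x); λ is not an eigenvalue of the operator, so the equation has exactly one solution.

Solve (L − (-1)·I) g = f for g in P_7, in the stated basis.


the image equals g(x) = -(7/51)x^4 - (106/255)x^3 + (1427/170)x^2 + (4274/255)x - 5944/255

write g with unknown coordinates in the stated basis and equate coefficients in (L − (-1)·I) g = f
solving from the highest basis element down gives g = -(7/51)x^4 - (106/255)x^3 + (1427/170)x^2 + (4274/255)x - 5944/255
check: L g = -(112/51)x^4 - (1934/255)x^3 - (756/85)x^2 - (4019/255)x + 5944/255
so L g − (-1)·g = -(7/3)x^4 - 8x^3 - (1/2)x^2 + x = f ✓


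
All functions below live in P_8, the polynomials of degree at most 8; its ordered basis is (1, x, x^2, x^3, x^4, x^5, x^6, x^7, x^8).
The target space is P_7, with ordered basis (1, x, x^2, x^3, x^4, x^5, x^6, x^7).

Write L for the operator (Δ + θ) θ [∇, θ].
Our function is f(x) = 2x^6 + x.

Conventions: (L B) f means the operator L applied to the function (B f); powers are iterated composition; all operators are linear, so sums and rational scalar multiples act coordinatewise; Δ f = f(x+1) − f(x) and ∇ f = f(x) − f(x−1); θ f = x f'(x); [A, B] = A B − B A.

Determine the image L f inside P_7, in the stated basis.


θ f = 12x^6 + x
∇ θ f = 72x^5 - 180x^4 + 240x^3 - 180x^2 + 72x - 11
∇ f = 12x^5 - 30x^4 + 40x^3 - 30x^2 + 12x - 1
θ ∇ f = 60x^5 - 120x^4 + 120x^3 - 60x^2 + 12x
[∇, θ] f = 12x^5 - 60x^4 + 120x^3 - 120x^2 + 60x - 11
θ [∇, θ] f = 60x^5 - 240x^4 + 360x^3 - 240x^2 + 60x
Δ θ [∇, θ] f = 300x^4 - 360x^3 + 240x^2 - 60x
θ θ [∇, θ] f = 300x^5 - 960x^4 + 1080x^3 - 480x^2 + 60x
(Δ + θ) θ [∇, θ] f = 300x^5 - 660x^4 + 720x^3 - 240x^2

the result is g(x) = 300x^5 - 660x^4 + 720x^3 - 240x^2


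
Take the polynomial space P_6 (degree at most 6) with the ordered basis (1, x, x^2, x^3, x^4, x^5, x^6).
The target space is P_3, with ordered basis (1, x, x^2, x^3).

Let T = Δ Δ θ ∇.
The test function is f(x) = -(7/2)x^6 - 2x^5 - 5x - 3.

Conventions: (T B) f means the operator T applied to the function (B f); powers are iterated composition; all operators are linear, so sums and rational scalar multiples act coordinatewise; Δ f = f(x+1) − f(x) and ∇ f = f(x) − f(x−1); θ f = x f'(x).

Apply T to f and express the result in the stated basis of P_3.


∇ f = -21x^5 + (85/2)x^4 - 50x^3 + (65/2)x^2 - 11x - 7/2
θ ∇ f = -105x^5 + 170x^4 - 150x^3 + 65x^2 - 11x
Δ θ ∇ f = -525x^4 - 370x^3 - 480x^2 - 165x - 31
Δ (Δ θ ∇) f = -2100x^3 - 4260x^2 - 4170x - 1540

the image equals g(x) = -2100x^3 - 4260x^2 - 4170x - 1540


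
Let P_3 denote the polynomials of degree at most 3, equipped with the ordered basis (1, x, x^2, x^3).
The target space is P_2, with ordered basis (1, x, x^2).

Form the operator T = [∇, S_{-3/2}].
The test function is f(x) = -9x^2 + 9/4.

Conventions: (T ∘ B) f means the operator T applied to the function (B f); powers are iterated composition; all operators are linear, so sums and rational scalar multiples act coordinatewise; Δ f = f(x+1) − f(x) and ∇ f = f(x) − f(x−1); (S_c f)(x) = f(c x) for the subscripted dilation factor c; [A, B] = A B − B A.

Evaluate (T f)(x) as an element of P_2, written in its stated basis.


S_{-3/2} f = -(81/4)x^2 + 9/4
∇ S_{-3/2} f = -(81/2)x + 81/4
∇ f = -18x + 9
S_{-3/2} ∇ f = 27x + 9
[∇, S_{-3/2}] f = -(135/2)x + 45/4

g(x) = -(135/2)x + 45/4


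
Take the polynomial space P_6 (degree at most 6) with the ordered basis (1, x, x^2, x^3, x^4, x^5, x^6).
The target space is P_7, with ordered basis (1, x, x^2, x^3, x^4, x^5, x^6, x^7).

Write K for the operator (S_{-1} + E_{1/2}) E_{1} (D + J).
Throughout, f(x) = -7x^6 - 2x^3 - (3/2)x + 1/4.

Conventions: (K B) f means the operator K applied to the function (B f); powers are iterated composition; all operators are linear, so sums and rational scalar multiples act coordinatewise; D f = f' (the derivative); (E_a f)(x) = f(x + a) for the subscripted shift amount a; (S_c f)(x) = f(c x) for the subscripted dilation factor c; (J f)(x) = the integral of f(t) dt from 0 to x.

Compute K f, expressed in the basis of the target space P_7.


D f = -42x^5 - 6x^2 - 3/2
J f = -x^7 - (1/2)x^4 - (3/4)x^2 + (1/4)x
(D + J) f = -x^7 - 42x^5 - (1/2)x^4 - (27/4)x^2 + (1/4)x - 3/2
E_{1} (D + J) f = -x^7 - 7x^6 - 63x^5 - (491/2)x^4 - 457x^3 - (1803/4)x^2 - (929/4)x - 103/2
S_{-1} E_{1} (D + J) f = x^7 - 7x^6 + 63x^5 - (491/2)x^4 + 457x^3 - (1803/4)x^2 + (929/4)x - 103/2
E_{1/2} E_{1} (D + J) f = -x^7 - (21/2)x^6 - (357/4)x^5 - (3469/8)x^4 - (18003/16)x^3 - (50895/32)x^2 - (74855/64)x - 45423/128
(S_{-1} + E_{1/2}) E_{1} (D + J) f = -(35/2)x^6 - (105/4)x^5 - (5433/8)x^4 - (10691/16)x^3 - (65319/32)x^2 - (59991/64)x - 52015/128

the result is g(x) = -(35/2)x^6 - (105/4)x^5 - (5433/8)x^4 - (10691/16)x^3 - (65319/32)x^2 - (59991/64)x - 52015/128


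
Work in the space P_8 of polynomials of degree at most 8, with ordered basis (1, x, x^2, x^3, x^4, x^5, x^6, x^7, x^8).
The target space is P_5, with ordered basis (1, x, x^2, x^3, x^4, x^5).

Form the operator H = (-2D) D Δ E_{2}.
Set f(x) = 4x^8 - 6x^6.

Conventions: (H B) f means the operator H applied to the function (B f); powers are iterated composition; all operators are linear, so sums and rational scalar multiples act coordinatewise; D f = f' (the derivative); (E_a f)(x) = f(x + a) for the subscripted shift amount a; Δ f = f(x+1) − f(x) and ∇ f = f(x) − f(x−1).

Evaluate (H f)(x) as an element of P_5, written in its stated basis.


the image equals g(x) = -2688x^5 - 33600x^4 - 168800x^3 - 426000x^2 - 539808x - 274520

E_{2} f = 4x^8 + 64x^7 + 442x^6 + 1720x^5 + 4120x^4 + 6208x^3 + 5728x^2 + 2944x + 640
Δ E_{2} f = 32x^7 + 560x^6 + 4220x^5 + 17750x^4 + 44984x^3 + 68630x^2 + 58292x + 21230
D Δ E_{2} f = 224x^6 + 3360x^5 + 21100x^4 + 71000x^3 + 134952x^2 + 137260x + 58292
D (D Δ) E_{2} f = 1344x^5 + 16800x^4 + 84400x^3 + 213000x^2 + 269904x + 137260
(-2D) (D Δ) E_{2} f = -2688x^5 - 33600x^4 - 168800x^3 - 426000x^2 - 539808x - 274520


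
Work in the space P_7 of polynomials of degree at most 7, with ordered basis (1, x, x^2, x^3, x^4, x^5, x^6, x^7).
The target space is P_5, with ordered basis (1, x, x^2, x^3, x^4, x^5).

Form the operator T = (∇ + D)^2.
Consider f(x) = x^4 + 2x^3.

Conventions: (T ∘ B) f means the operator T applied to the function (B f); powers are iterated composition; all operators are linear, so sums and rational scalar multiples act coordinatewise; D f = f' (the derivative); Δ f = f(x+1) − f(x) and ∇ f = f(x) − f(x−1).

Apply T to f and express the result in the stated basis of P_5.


∇ f = 4x^3 - 2x + 1
D f = 4x^3 + 6x^2
(∇ + D) f = 8x^3 + 6x^2 - 2x + 1
∇ (∇ + D) f = 24x^2 - 12x
D (∇ + D) f = 24x^2 + 12x - 2
(∇ + D) (∇ + D) f = 48x^2 - 2

g(x) = 48x^2 - 2


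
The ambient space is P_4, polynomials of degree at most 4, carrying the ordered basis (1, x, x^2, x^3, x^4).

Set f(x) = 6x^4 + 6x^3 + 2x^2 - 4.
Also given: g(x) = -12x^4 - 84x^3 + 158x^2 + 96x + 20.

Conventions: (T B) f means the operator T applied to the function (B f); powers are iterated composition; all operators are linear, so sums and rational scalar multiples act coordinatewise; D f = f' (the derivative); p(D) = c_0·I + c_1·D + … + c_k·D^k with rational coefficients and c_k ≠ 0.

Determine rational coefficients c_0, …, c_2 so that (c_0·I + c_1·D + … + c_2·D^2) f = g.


p(D) = -2·I − 3·D + 3·D^2, i.e. c_0 = -2, c_1 = -3, c_2 = 3

D^0 f = 6x^4 + 6x^3 + 2x^2 - 4
D^1 f = 24x^3 + 18x^2 + 4x
D^2 f = 72x^2 + 36x + 4
matching coefficients of g against c_0 f + c_1 Df + … from the top degree down determines the c_i
solution: c_0 = -2, c_1 = -3, c_2 = 3


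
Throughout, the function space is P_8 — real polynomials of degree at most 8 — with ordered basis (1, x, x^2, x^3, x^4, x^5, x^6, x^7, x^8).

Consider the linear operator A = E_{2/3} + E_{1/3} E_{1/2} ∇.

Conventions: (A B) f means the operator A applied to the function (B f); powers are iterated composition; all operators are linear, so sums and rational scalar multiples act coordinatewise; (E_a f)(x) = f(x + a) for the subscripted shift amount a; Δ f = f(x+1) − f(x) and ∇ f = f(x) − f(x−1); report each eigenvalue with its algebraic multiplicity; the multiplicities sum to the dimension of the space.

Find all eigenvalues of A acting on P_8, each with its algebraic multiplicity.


λ = 1 (multiplicity 9)

image of 1: 1
image of x: x + 5/3
image of x^2: x^2 + (10/3)x + 10/9
image of x^3: x^3 + 5x^2 + (10/3)x + 95/108
image of x^4: x^4 + (20/3)x^3 + (20/3)x^2 + (95/27)x + 55/81
image of x^5: x^5 + (25/3)x^4 + (100/9)x^3 + (475/54)x^2 + (275/81)x + 2075/3888
image of x^6: x^6 + 10x^5 + (50/3)x^4 + (475/27)x^3 + (275/27)x^2 + (2075/648)x + 2465/5832
image of x^7: x^7 + (35/3)x^6 + (70/3)x^5 + (3325/108)x^4 + (1925/81)x^3 + (14525/1296)x^2 + (17255/5832)x + 47255/139968
image of x^8: x^8 + (40/3)x^7 + (280/9)x^6 + (1330/27)x^5 + (3850/81)x^4 + (14525/486)x^3 + (17255/1458)x^2 + (47255/17496)x + 14255/52488
the matrix is upper triangular; its diagonal is (1, 1, 1, 1, 1, 1, 1, 1, 1)
for a triangular matrix the eigenvalues are the diagonal entries, with algebraic multiplicity their repetition count


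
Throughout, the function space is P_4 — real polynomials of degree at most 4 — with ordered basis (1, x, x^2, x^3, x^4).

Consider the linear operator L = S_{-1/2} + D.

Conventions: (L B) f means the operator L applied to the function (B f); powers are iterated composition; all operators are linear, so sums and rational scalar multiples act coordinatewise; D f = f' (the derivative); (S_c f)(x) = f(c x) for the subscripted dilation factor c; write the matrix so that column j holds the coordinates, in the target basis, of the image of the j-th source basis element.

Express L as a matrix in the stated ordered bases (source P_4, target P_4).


the matrix is [[1, 1, 0, 0, 0]; [0, -1/2, 2, 0, 0]; [0, 0, 1/4, 3, 0]; [0, 0, 0, -1/8, 4]; [0, 0, 0, 0, 1/16]] (rows listed top to bottom)

image of 1: 1
image of x: -(1/2)x + 1
image of x^2: (1/4)x^2 + 2x
image of x^3: -(1/8)x^3 + 3x^2
image of x^4: (1/16)x^4 + 4x^3
each image's coordinates form column j of the matrix


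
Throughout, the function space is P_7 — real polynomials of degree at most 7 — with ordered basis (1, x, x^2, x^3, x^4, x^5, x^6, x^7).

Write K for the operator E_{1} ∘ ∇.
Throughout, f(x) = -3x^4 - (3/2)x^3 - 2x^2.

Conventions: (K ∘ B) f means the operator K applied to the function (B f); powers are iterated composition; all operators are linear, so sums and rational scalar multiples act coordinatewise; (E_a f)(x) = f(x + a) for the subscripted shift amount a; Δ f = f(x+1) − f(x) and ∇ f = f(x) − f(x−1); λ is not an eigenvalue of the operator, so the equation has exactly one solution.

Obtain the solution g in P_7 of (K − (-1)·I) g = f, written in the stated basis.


g(x) = -3x^4 + (21/2)x^3 - (31/2)x^2 + (23/2)x - 7/2

write g with unknown coordinates in the stated basis and equate coefficients in (K − (-1)·I) g = f
solving from the highest basis element down gives g = -3x^4 + (21/2)x^3 - (31/2)x^2 + (23/2)x - 7/2
check: K g = -12x^3 + (27/2)x^2 - (23/2)x + 7/2
so K g − (-1)·g = -3x^4 - (3/2)x^3 - 2x^2 = f ✓


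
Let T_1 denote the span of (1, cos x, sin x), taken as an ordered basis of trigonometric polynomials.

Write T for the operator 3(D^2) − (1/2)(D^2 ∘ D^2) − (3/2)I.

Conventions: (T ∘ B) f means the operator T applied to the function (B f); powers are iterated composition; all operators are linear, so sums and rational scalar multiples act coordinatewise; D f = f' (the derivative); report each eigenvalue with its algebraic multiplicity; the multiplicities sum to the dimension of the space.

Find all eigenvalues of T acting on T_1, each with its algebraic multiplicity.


image of 1: -3/2
image of cos x: -5cos x
image of sin x: -5sin x
the matrix is diagonal; its diagonal is (-3/2, -5, -5)
for a triangular matrix the eigenvalues are the diagonal entries, with algebraic multiplicity their repetition count

λ = -5 (multiplicity 2), λ = -3/2 (multiplicity 1)


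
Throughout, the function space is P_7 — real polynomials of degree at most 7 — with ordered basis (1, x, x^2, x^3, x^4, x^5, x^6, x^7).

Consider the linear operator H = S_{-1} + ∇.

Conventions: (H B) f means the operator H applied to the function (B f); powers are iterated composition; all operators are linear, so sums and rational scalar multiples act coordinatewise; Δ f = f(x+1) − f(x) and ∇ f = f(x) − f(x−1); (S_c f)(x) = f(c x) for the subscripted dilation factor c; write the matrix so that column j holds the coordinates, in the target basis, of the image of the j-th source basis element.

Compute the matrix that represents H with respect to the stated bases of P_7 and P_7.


the matrix is [[1, 1, -1, 1, -1, 1, -1, 1]; [0, -1, 2, -3, 4, -5, 6, -7]; [0, 0, 1, 3, -6, 10, -15, 21]; [0, 0, 0, -1, 4, -10, 20, -35]; [0, 0, 0, 0, 1, 5, -15, 35]; [0, 0, 0, 0, 0, -1, 6, -21]; [0, 0, 0, 0, 0, 0, 1, 7]; [0, 0, 0, 0, 0, 0, 0, -1]] (rows listed top to bottom)

image of 1: 1
image of x: -x + 1
image of x^2: x^2 + 2x - 1
image of x^3: -x^3 + 3x^2 - 3x + 1
image of x^4: x^4 + 4x^3 - 6x^2 + 4x - 1
image of x^5: -x^5 + 5x^4 - 10x^3 + 10x^2 - 5x + 1
image of x^6: x^6 + 6x^5 - 15x^4 + 20x^3 - 15x^2 + 6x - 1
image of x^7: -x^7 + 7x^6 - 21x^5 + 35x^4 - 35x^3 + 21x^2 - 7x + 1
each image's coordinates form column j of the matrix


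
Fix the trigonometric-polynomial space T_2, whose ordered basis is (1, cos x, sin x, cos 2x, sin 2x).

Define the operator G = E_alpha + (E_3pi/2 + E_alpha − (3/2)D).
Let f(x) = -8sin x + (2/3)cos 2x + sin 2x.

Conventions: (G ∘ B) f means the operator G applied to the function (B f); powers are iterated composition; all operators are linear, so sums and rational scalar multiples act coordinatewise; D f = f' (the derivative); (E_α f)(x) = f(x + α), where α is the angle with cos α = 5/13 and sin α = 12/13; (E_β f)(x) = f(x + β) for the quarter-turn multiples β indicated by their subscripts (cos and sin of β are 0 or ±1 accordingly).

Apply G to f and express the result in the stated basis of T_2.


the result is g(x) = (68/13)cos x - (80/13)sin x - (1615/507)cos 2x - (229/169)sin 2x

E_alpha f = -(96/13)cos x - (40/13)sin x + (122/507)cos 2x - (199/169)sin 2x
E_3pi/2 f = 8cos x - (2/3)cos 2x - sin 2x
E_alpha f = -(96/13)cos x - (40/13)sin x + (122/507)cos 2x - (199/169)sin 2x
D f = -8cos x + 2cos 2x - (4/3)sin 2x
(-(3/2)D) f = 12cos x - 3cos 2x + 2sin 2x
(E_3pi/2 + E_alpha − (3/2)D) f = (164/13)cos x - (40/13)sin x - (579/169)cos 2x - (30/169)sin 2x
(E_alpha + (E_3pi/2 + E_alpha − (3/2)D)) f = (68/13)cos x - (80/13)sin x - (1615/507)cos 2x - (229/169)sin 2x


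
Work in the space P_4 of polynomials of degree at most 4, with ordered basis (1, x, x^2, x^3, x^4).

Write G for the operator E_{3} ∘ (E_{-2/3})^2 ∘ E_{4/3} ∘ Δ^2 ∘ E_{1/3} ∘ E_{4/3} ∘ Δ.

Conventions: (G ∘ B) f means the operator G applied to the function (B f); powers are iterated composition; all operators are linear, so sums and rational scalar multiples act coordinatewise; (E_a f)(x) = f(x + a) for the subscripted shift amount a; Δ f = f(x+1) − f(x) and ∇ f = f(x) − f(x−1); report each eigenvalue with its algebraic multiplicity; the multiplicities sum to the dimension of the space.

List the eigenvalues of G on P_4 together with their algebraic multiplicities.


image of 1: 0
image of x: 0
image of x^2: 0
image of x^3: 6
image of x^4: 24x + 148
the matrix is upper triangular; its diagonal is (0, 0, 0, 0, 0)
for a triangular matrix the eigenvalues are the diagonal entries, with algebraic multiplicity their repetition count

λ = 0 (multiplicity 5)


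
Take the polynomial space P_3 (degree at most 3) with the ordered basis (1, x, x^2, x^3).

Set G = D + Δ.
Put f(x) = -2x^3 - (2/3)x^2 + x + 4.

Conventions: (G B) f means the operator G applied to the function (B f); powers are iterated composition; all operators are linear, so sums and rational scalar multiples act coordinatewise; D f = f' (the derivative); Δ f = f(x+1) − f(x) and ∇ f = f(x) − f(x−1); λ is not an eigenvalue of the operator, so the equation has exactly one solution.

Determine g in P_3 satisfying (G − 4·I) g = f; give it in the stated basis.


write g with unknown coordinates in the stated basis and equate coefficients in (G − 4·I) g = f
solving from the highest basis element down gives g = (1/2)x^3 + (11/12)x^2 + (25/24)x - 1/8
check: G g = 3x^2 + (31/6)x + 7/2
so G g − 4·g = -2x^3 - (2/3)x^2 + x + 4 = f ✓

the image equals g(x) = (1/2)x^3 + (11/12)x^2 + (25/24)x - 1/8


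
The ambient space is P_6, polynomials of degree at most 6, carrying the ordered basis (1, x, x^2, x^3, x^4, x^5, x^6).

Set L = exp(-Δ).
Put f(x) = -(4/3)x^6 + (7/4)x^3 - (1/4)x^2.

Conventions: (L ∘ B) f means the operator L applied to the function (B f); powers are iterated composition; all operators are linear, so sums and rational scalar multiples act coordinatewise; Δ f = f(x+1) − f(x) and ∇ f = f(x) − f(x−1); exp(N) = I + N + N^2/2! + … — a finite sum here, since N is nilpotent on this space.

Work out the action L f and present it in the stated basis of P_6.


order-1 term: 8x^5 + 20x^4 + (80/3)x^3 + (59/4)x^2 + (13/4)x - 1/6
order-2 term: -20x^4 - 80x^3 - 140x^2 - (459/4)x - 109/3
order-3 term: (80/3)x^3 + 120x^2 + 200x + 473/4
order-4 term: -20x^2 - 80x - 260/3
order-5 term: 8x + 20
order-6 term: -4/3
the series for exp(-Δ) f terminates at order 6
exp(-Δ) f = -(4/3)x^6 + 8x^5 - (299/12)x^3 - (51/2)x^2 + (33/2)x + 55/4

the image equals g(x) = -(4/3)x^6 + 8x^5 - (299/12)x^3 - (51/2)x^2 + (33/2)x + 55/4


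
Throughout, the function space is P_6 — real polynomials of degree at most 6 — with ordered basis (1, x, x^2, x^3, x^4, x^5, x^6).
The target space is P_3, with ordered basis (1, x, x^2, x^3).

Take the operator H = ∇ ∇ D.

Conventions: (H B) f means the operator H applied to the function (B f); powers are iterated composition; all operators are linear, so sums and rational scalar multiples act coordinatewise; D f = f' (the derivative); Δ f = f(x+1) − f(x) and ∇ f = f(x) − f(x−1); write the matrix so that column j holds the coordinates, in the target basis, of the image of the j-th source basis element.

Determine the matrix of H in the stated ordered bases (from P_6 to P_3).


image of 1: 0
image of x: 0
image of x^2: 0
image of x^3: 6
image of x^4: 24x - 24
image of x^5: 60x^2 - 120x + 70
image of x^6: 120x^3 - 360x^2 + 420x - 180
each image's coordinates form column j of the matrix

the matrix is [[0, 0, 0, 6, -24, 70, -180]; [0, 0, 0, 0, 24, -120, 420]; [0, 0, 0, 0, 0, 60, -360]; [0, 0, 0, 0, 0, 0, 120]] (rows listed top to bottom)


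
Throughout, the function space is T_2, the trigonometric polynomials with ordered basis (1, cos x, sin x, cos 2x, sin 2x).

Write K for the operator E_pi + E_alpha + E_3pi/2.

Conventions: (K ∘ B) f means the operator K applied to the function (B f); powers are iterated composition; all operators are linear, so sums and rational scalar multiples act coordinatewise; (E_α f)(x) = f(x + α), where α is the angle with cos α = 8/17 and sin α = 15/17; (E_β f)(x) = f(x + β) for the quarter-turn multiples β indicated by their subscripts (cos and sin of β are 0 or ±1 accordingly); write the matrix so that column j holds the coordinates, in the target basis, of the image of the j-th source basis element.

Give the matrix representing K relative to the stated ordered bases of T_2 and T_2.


image of 1: 3
image of cos x: -(9/17)cos x + (2/17)sin x
image of sin x: -(2/17)cos x - (9/17)sin x
image of cos 2x: -(161/289)cos 2x - (240/289)sin 2x
image of sin 2x: (240/289)cos 2x - (161/289)sin 2x
each image's coordinates form column j of the matrix

the matrix is [[3, 0, 0, 0, 0]; [0, -9/17, -2/17, 0, 0]; [0, 2/17, -9/17, 0, 0]; [0, 0, 0, -161/289, 240/289]; [0, 0, 0, -240/289, -161/289]] (rows listed top to bottom)


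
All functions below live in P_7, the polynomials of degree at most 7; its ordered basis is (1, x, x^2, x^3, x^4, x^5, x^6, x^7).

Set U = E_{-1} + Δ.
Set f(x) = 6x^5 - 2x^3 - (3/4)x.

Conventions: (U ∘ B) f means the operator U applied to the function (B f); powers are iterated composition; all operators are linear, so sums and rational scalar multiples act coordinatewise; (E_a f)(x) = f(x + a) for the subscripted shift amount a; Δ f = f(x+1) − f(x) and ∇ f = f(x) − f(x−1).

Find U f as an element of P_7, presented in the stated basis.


E_{-1} f = 6x^5 - 30x^4 + 58x^3 - 54x^2 + (93/4)x - 13/4
Δ f = 30x^4 + 60x^3 + 54x^2 + 24x + 13/4
(E_{-1} + Δ) f = 6x^5 + 118x^3 + (189/4)x

the result is g(x) = 6x^5 + 118x^3 + (189/4)x


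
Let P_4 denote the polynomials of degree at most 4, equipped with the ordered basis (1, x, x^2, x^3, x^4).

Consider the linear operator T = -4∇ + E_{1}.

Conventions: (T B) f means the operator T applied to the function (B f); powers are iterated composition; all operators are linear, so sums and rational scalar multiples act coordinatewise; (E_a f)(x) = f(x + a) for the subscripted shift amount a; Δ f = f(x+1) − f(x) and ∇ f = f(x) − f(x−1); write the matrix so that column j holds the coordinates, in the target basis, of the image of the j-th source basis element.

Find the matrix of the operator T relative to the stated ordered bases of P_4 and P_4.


image of 1: 1
image of x: x - 3
image of x^2: x^2 - 6x + 5
image of x^3: x^3 - 9x^2 + 15x - 3
image of x^4: x^4 - 12x^3 + 30x^2 - 12x + 5
each image's coordinates form column j of the matrix

the matrix is [[1, -3, 5, -3, 5]; [0, 1, -6, 15, -12]; [0, 0, 1, -9, 30]; [0, 0, 0, 1, -12]; [0, 0, 0, 0, 1]] (rows listed top to bottom)


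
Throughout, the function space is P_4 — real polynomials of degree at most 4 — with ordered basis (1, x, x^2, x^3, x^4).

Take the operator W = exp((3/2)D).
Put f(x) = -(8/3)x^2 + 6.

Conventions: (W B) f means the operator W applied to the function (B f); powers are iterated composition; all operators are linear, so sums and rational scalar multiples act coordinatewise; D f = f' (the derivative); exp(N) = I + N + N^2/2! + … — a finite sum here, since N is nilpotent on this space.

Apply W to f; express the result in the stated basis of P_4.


g(x) = -(8/3)x^2 - 8x

order-1 term: -8x
order-2 term: -6
the series for exp((3/2)D) f terminates at order 2
exp((3/2)D) f = -(8/3)x^2 - 8x


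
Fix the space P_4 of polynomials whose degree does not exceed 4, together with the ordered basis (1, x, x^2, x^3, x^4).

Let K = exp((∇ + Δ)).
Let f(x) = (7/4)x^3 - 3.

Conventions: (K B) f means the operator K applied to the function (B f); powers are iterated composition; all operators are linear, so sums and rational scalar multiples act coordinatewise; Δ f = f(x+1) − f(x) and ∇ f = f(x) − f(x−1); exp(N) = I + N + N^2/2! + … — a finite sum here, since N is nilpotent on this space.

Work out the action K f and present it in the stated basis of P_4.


order-1 term: (21/2)x^2 + 7/2
order-2 term: 21x
order-3 term: 14
the series for exp((∇ + Δ)) f terminates at order 3
exp((∇ + Δ)) f = (7/4)x^3 + (21/2)x^2 + 21x + 29/2

the image equals g(x) = (7/4)x^3 + (21/2)x^2 + 21x + 29/2


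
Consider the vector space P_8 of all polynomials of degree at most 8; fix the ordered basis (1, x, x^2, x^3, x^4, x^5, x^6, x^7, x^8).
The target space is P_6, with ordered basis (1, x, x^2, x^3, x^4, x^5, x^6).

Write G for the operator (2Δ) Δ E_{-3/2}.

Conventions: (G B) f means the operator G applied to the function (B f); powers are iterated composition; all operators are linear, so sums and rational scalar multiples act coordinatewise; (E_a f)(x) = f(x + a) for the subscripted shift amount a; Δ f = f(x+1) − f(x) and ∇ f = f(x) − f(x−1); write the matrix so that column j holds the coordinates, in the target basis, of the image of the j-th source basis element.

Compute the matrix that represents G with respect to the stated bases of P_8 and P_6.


image of 1: 0
image of x: 0
image of x^2: 4
image of x^3: 12x - 6
image of x^4: 24x^2 - 24x + 10
image of x^5: 40x^3 - 60x^2 + 50x - 15
image of x^6: 60x^4 - 120x^3 + 150x^2 - 90x + 91/4
image of x^7: 84x^5 - 210x^4 + 350x^3 - 315x^2 + (637/4)x - 273/8
image of x^8: 112x^6 - 336x^5 + 700x^4 - 840x^3 + 637x^2 - 273x + 205/4
each image's coordinates form column j of the matrix

the matrix is [[0, 0, 4, -6, 10, -15, 91/4, -273/8, 205/4]; [0, 0, 0, 12, -24, 50, -90, 637/4, -273]; [0, 0, 0, 0, 24, -60, 150, -315, 637]; [0, 0, 0, 0, 0, 40, -120, 350, -840]; [0, 0, 0, 0, 0, 0, 60, -210, 700]; [0, 0, 0, 0, 0, 0, 0, 84, -336]; [0, 0, 0, 0, 0, 0, 0, 0, 112]] (rows listed top to bottom)


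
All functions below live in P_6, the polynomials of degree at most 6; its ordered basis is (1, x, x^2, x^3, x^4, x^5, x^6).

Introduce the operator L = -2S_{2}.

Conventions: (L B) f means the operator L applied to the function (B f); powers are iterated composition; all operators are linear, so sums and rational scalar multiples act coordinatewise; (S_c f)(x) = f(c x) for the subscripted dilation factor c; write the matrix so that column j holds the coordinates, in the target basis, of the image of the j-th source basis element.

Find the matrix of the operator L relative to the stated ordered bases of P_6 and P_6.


the matrix is [[-2, 0, 0, 0, 0, 0, 0]; [0, -4, 0, 0, 0, 0, 0]; [0, 0, -8, 0, 0, 0, 0]; [0, 0, 0, -16, 0, 0, 0]; [0, 0, 0, 0, -32, 0, 0]; [0, 0, 0, 0, 0, -64, 0]; [0, 0, 0, 0, 0, 0, -128]] (rows listed top to bottom)

image of 1: -2
image of x: -4x
image of x^2: -8x^2
image of x^3: -16x^3
image of x^4: -32x^4
image of x^5: -64x^5
image of x^6: -128x^6
each image's coordinates form column j of the matrix


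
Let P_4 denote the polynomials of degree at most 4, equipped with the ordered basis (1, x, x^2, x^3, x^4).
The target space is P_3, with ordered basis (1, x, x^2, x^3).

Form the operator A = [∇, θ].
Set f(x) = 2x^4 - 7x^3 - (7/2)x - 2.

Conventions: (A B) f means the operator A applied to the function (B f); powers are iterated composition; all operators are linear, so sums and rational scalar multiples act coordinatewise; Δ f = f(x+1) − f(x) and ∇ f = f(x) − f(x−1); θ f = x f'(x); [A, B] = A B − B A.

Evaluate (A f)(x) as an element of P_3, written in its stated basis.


θ f = 8x^4 - 21x^3 - (7/2)x
∇ θ f = 32x^3 - 111x^2 + 95x - 65/2
∇ f = 8x^3 - 33x^2 + 29x - 25/2
θ ∇ f = 24x^3 - 66x^2 + 29x
[∇, θ] f = 8x^3 - 45x^2 + 66x - 65/2

the result is g(x) = 8x^3 - 45x^2 + 66x - 65/2


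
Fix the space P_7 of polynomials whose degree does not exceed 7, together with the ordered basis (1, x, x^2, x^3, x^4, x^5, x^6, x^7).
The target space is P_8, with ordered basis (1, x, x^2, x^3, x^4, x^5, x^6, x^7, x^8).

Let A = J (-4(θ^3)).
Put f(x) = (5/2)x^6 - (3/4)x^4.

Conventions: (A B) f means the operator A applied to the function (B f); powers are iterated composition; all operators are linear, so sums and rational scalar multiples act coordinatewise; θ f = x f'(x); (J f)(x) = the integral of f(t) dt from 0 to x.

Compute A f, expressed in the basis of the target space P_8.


θ f = 15x^6 - 3x^4
θ θ f = 90x^6 - 12x^4
θ θ θ f = 540x^6 - 48x^4
(-4(θ^3)) f = -2160x^6 + 192x^4
J (-4(θ^3)) f = -(2160/7)x^7 + (192/5)x^5

the result is g(x) = -(2160/7)x^7 + (192/5)x^5


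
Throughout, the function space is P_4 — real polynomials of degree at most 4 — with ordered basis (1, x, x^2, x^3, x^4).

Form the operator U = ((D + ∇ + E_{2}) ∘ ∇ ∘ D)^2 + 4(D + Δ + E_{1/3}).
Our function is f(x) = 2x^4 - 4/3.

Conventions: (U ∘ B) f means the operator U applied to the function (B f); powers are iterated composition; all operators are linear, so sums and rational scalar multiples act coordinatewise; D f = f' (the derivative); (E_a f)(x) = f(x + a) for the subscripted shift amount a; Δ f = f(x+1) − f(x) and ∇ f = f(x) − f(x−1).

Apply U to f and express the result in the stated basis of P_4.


the image equals g(x) = 8x^4 + (224/3)x^3 + (160/3)x^2 + (896/27)x + 4112/81

D f = 8x^3
∇ D f = 24x^2 - 24x + 8
D ∇ D f = 48x - 24
∇ ∇ D f = 48x - 48
E_{2} ∇ D f = 24x^2 + 72x + 56
(D + ∇ + E_{2}) ∇ D f = 24x^2 + 168x - 16
D ((D + ∇ + E_{2}) ∘ ∇ ∘ D) f = 48x + 168
∇ D ((D + ∇ + E_{2}) ∘ ∇ ∘ D) f = 48
D ∇ D ((D + ∇ + E_{2}) ∘ ∇ ∘ D) f = 0
∇ ∇ D ((D + ∇ + E_{2}) ∘ ∇ ∘ D) f = 0
E_{2} ∇ D ((D + ∇ + E_{2}) ∘ ∇ ∘ D) f = 48
(D + ∇ + E_{2}) ∇ D ((D + ∇ + E_{2}) ∘ ∇ ∘ D) f = 48
D f = 8x^3
Δ f = 8x^3 + 12x^2 + 8x + 2
E_{1/3} f = 2x^4 + (8/3)x^3 + (4/3)x^2 + (8/27)x - 106/81
(D + Δ + E_{1/3}) f = 2x^4 + (56/3)x^3 + (40/3)x^2 + (224/27)x + 56/81
(4(D + Δ + E_{1/3})) f = 8x^4 + (224/3)x^3 + (160/3)x^2 + (896/27)x + 224/81
(((D + ∇ + E_{2}) ∘ ∇ ∘ D)^2 + 4(D + Δ + E_{1/3})) f = 8x^4 + (224/3)x^3 + (160/3)x^2 + (896/27)x + 4112/81


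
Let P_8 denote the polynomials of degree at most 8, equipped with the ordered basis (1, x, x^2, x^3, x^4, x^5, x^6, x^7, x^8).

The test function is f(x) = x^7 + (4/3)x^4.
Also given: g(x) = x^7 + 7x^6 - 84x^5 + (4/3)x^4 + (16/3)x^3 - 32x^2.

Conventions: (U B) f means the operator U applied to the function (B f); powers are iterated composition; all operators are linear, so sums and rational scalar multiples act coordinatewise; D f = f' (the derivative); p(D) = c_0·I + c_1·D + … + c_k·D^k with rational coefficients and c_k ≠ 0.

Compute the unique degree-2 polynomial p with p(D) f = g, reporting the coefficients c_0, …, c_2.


c_0 = 1, c_1 = 1, c_2 = -2

D^0 f = x^7 + (4/3)x^4
D^1 f = 7x^6 + (16/3)x^3
D^2 f = 42x^5 + 16x^2
matching coefficients of g against c_0 f + c_1 Df + … from the top degree down determines the c_i
solution: c_0 = 1, c_1 = 1, c_2 = -2


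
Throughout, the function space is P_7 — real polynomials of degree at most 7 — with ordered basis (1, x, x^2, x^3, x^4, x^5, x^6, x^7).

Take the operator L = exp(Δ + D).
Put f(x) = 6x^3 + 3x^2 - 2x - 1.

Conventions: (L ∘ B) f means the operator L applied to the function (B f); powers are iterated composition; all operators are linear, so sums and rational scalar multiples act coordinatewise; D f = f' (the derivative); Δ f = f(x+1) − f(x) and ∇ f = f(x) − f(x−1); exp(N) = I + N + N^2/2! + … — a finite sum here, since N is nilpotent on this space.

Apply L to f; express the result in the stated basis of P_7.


order-1 term: 36x^2 + 30x + 5
order-2 term: 72x + 48
order-3 term: 48
the series for exp(Δ + D) f terminates at order 3
exp(Δ + D) f = 6x^3 + 39x^2 + 100x + 100

the image equals g(x) = 6x^3 + 39x^2 + 100x + 100


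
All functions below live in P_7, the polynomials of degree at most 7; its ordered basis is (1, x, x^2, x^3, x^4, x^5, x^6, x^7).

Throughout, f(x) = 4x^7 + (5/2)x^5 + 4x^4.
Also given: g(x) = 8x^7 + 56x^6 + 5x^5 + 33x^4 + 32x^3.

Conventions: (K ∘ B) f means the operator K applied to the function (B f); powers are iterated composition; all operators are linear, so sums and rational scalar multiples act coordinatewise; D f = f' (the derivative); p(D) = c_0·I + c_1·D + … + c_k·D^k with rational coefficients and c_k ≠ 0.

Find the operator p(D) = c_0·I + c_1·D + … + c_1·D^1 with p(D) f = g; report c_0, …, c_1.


c_0 = 2, c_1 = 2

D^0 f = 4x^7 + (5/2)x^5 + 4x^4
D^1 f = 28x^6 + (25/2)x^4 + 16x^3
matching coefficients of g against c_0 f + c_1 Df + … from the top degree down determines the c_i
solution: c_0 = 2, c_1 = 2
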